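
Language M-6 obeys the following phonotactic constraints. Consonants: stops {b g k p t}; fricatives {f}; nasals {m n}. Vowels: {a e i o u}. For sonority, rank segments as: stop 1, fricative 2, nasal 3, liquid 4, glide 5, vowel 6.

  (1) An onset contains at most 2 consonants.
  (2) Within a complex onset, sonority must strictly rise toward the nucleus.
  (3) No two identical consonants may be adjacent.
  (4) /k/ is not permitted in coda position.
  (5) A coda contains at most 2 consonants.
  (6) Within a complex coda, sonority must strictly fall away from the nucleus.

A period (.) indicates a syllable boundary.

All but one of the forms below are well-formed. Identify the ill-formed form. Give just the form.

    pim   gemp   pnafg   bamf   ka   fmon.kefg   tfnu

tfnu

pim — σ1 onset /p/, coda /m/ ok → well-formed
gemp — σ1 onset /g/, coda /mp/ (3→1 falls) ok → well-formed
pnafg — σ1 onset /pn/ (1→3 rises), coda /fg/ (2→1 falls) ok → well-formed
bamf — σ1 onset /b/, coda /mf/ (3→2 falls) ok → well-formed
ka — σ1 onset /k/, coda /∅/ ok → well-formed
fmon.kefg — σ1 onset /fm/ (2→3 rises), coda /n/ ok; σ2 onset /k/, coda /fg/ (2→1 falls) ok → well-formed
tfnu — violates constraint 1: syllable 1 onset /tfn/ has 3 consonants (> 2) → ill-formed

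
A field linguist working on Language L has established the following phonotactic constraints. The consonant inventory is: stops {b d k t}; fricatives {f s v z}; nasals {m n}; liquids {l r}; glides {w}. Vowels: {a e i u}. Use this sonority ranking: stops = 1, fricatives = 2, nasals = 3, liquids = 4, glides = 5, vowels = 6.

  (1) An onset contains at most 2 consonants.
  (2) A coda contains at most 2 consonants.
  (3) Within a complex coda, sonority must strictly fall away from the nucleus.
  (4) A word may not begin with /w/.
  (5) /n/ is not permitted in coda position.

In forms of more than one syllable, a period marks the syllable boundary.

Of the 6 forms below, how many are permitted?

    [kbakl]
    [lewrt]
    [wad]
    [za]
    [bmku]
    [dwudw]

1

[kbakl] — violates constraint 3: syllable 1 coda /kl/: /k/ (stop, 1) → /l/ (liquid, 4) does not fall → not permitted
[lewrt] — violates constraint 2: syllable 1 coda /wrt/ has 3 consonants (> 2) → not permitted
[wad] — violates constraint 4: word begins with /w/ → not permitted
[za] — σ1 onset /z/, coda /∅/ ok → permitted
[bmku] — violates constraint 1: syllable 1 onset /bmk/ has 3 consonants (> 2) → not permitted
[dwudw] — violates constraint 3: syllable 1 coda /dw/: /d/ (stop, 1) → /w/ (glide, 5) does not fall → not permitted
Permitted: [za] → 1.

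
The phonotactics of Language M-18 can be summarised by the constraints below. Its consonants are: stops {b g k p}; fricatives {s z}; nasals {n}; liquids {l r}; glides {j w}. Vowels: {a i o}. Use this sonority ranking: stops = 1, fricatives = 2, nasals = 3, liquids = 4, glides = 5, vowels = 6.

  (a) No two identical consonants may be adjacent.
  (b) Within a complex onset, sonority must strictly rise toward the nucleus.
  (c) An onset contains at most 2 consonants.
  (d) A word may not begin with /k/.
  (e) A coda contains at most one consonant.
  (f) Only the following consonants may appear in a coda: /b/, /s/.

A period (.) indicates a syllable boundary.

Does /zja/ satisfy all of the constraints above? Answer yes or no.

/zja/ — σ1 onset /zj/ (2→5 rises), coda /∅/ ok → phonotactically legal

yes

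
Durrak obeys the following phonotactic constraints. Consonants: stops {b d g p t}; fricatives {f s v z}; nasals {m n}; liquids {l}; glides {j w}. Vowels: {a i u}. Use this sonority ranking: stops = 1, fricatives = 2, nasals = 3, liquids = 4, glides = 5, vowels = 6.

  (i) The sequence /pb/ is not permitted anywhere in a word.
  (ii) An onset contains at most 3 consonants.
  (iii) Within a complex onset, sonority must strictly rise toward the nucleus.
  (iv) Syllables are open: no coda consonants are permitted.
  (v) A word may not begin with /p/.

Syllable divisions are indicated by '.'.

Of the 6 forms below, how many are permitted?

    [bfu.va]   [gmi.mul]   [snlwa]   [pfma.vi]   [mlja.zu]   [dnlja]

[bfu.va] — σ1 onset /bf/ (1→2 rises), coda /∅/ ok; σ2 onset /v/, coda /∅/ ok → permitted
[gmi.mul] — violates constraint (iv): syllable 2 coda /l/ has 1 consonant (> 0) → not permitted
[snlwa] — violates constraint (ii): syllable 1 onset /snlw/ has 4 consonants (> 3) → not permitted
[pfma.vi] — violates constraint (v): word begins with /p/ → not permitted
[mlja.zu] — σ1 onset /mlj/ (3→4→5 rises), coda /∅/ ok; σ2 onset /z/, coda /∅/ ok → permitted
[dnlja] — violates constraint (ii): syllable 1 onset /dnlj/ has 4 consonants (> 3) → not permitted
Permitted: [bfu.va], [mlja.zu] → 2.

2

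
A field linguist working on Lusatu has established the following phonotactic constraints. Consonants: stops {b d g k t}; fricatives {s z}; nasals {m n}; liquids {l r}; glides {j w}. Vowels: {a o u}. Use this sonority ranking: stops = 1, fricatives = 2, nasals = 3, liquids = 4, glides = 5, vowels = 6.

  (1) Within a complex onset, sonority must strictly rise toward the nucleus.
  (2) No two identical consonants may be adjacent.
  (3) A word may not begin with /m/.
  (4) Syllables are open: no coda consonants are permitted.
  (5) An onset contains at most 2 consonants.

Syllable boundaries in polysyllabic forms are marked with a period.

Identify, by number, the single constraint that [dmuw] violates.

4

[dmuw]: syllable 1 coda /w/ has 1 consonant (> 0).
This is a violation of constraint 4: "Syllables are open: no coda consonants are permitted."
The remaining constraints (1, 2, 3, 5) are satisfied.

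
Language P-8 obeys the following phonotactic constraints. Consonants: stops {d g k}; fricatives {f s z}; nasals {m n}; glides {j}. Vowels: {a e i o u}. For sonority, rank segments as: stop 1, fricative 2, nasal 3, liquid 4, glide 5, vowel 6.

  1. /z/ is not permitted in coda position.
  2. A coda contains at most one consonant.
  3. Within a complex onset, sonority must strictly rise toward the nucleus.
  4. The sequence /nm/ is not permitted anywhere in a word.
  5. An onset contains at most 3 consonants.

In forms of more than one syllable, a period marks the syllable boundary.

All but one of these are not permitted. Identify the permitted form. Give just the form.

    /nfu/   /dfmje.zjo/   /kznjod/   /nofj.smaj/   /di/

/di/

/nfu/ — violates constraint 3: syllable 1 onset /nf/: /n/ (nasal, 3) → /f/ (fricative, 2) does not rise → not permitted
/dfmje.zjo/ — violates constraint 5: syllable 1 onset /dfmj/ has 4 consonants (> 3) → not permitted
/kznjod/ — violates constraint 5: syllable 1 onset /kznj/ has 4 consonants (> 3) → not permitted
/nofj.smaj/ — violates constraint 2: syllable 1 coda /fj/ has 2 consonants (> 1) → not permitted
/di/ — σ1 onset /d/, coda /∅/ ok → permitted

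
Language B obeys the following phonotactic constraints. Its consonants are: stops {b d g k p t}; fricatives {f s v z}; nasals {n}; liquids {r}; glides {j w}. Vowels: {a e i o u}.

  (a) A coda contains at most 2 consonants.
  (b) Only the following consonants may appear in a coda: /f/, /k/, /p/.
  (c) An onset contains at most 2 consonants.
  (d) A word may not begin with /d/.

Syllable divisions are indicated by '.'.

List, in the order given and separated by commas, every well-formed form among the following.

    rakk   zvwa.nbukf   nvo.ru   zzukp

rakk — σ1 onset /r/, coda /kk/ (2C) ok → well-formed
zvwa.nbukf — violates constraint (c): syllable 1 onset /zvw/ has 3 consonants (> 2) → ill-formed
nvo.ru — σ1 onset /nv/ (2C), coda /∅/ ok; σ2 onset /r/, coda /∅/ ok → well-formed
zzukp — σ1 onset /zz/ (2C), coda /kp/ (2C) ok → well-formed

rakk, nvo.ru, zzukp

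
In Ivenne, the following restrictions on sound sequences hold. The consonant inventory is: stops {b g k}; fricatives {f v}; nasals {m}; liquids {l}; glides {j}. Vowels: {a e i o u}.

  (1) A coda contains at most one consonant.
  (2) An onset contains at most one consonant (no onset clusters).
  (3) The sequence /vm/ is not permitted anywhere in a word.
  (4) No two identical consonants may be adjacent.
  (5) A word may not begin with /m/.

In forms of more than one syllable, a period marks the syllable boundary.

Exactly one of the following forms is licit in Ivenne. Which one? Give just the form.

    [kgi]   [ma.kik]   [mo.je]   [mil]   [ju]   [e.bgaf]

[kgi] — violates constraint 2: syllable 1 onset /kg/ has 2 consonants (> 1) → illicit
[ma.kik] — violates constraint 5: word begins with /m/ → illicit
[mo.je] — violates constraint 5: word begins with /m/ → illicit
[mil] — violates constraint 5: word begins with /m/ → illicit
[ju] — σ1 onset /j/, coda /∅/ ok → licit
[e.bgaf] — violates constraint 2: syllable 2 onset /bg/ has 2 consonants (> 1) → illicit

[ju]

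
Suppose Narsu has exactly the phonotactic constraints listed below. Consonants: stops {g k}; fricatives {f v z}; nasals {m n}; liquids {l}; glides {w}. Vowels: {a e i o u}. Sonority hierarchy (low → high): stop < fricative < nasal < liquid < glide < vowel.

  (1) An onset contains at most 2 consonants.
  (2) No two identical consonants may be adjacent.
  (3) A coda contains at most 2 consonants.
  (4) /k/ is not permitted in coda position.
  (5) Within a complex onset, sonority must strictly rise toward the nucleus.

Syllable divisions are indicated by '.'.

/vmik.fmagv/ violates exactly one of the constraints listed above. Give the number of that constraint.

/vmik.fmagv/: syllable 1 coda contains /k/.
This is a violation of constraint 4: "/k/ is not permitted in coda position."
The remaining constraints (1, 2, 3, 5) are satisfied.

4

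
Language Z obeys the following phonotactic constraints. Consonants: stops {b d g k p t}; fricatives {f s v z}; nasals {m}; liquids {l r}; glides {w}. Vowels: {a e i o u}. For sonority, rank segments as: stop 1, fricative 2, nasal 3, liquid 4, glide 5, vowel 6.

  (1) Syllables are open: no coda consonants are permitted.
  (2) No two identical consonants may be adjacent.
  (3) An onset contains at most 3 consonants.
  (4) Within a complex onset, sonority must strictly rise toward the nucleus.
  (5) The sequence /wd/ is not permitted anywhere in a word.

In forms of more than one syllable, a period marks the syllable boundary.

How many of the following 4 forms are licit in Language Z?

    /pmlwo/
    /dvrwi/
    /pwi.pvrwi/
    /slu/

1

/pmlwo/ — violates constraint 3: syllable 1 onset /pmlw/ has 4 consonants (> 3) → illicit
/dvrwi/ — violates constraint 3: syllable 1 onset /dvrw/ has 4 consonants (> 3) → illicit
/pwi.pvrwi/ — violates constraint 3: syllable 2 onset /pvrw/ has 4 consonants (> 3) → illicit
/slu/ — σ1 onset /sl/ (2→4 rises), coda /∅/ ok → licit
Licit: /slu/ → 1.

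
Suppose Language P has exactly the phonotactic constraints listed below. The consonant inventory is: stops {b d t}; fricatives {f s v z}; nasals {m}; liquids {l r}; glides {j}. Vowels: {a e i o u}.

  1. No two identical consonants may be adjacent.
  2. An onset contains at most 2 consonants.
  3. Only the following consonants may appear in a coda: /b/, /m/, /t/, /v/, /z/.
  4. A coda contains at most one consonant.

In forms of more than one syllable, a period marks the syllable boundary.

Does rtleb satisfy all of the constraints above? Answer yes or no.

no

rtleb — violates constraint 2: syllable 1 onset /rtl/ has 3 consonants (> 2) → not permitted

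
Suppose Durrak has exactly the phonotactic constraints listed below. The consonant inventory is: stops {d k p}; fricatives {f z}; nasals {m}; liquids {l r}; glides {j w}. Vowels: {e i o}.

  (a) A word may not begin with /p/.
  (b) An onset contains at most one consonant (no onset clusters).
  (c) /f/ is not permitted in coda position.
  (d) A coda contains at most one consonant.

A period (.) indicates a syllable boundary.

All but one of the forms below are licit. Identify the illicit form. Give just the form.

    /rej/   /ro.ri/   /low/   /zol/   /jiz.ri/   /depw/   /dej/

/depw/

/rej/ — σ1 onset /r/, coda /j/ ok → licit
/ro.ri/ — σ1 onset /r/, coda /∅/ ok; σ2 onset /r/, coda /∅/ ok → licit
/low/ — σ1 onset /l/, coda /w/ ok → licit
/zol/ — σ1 onset /z/, coda /l/ ok → licit
/jiz.ri/ — σ1 onset /j/, coda /z/ ok; σ2 onset /r/, coda /∅/ ok → licit
/depw/ — violates constraint (d): syllable 1 coda /pw/ has 2 consonants (> 1) → illicit
/dej/ — σ1 onset /d/, coda /j/ ok → licit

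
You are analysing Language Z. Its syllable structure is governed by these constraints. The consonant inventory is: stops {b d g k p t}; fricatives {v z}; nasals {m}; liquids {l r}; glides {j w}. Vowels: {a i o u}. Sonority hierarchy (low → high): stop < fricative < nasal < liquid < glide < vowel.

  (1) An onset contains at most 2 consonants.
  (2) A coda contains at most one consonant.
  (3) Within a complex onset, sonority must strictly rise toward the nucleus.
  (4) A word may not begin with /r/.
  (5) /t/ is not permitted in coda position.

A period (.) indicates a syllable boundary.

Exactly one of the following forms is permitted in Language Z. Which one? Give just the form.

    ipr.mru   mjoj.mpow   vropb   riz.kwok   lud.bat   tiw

tiw

ipr.mru — violates constraint 2: syllable 1 coda /pr/ has 2 consonants (> 1) → not permitted
mjoj.mpow — violates constraint 3: syllable 2 onset /mp/: /m/ (nasal, 3) → /p/ (stop, 1) does not rise → not permitted
vropb — violates constraint 2: syllable 1 coda /pb/ has 2 consonants (> 1) → not permitted
riz.kwok — violates constraint 4: word begins with /r/ → not permitted
lud.bat — violates constraint 5: syllable 2 coda contains /t/ → not permitted
tiw — σ1 onset /t/, coda /w/ ok → permitted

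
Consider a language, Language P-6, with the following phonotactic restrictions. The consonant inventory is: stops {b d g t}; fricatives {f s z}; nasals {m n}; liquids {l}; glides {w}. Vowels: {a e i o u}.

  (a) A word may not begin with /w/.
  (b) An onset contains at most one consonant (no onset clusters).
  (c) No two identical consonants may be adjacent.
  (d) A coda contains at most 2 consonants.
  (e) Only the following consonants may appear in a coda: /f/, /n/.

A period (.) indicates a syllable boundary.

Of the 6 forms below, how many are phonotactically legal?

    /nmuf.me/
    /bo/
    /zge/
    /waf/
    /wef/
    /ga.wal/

/nmuf.me/ — violates constraint (b): syllable 1 onset /nm/ has 2 consonants (> 1) → phonotactically illegal
/bo/ — σ1 onset /b/, coda /∅/ ok → phonotactically legal
/zge/ — violates constraint (b): syllable 1 onset /zg/ has 2 consonants (> 1) → phonotactically illegal
/waf/ — violates constraint (a): word begins with /w/ → phonotactically illegal
/wef/ — violates constraint (a): word begins with /w/ → phonotactically illegal
/ga.wal/ — violates constraint (e): syllable 2 coda contains /l/, which is not a licensed coda consonant → phonotactically illegal
Phonotactically legal: /bo/ → 1.

1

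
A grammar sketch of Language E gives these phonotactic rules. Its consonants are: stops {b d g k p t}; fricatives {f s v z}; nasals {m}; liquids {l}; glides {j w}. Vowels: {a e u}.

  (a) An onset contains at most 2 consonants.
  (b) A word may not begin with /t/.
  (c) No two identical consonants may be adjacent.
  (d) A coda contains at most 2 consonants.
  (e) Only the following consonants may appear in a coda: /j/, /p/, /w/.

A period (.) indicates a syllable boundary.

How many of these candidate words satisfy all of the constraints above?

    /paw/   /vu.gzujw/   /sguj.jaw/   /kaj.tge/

/paw/ — σ1 onset /p/, coda /w/ ok → well-formed
/vu.gzujw/ — σ1 onset /v/, coda /∅/ ok; σ2 onset /gz/ (2C), coda /jw/ (2C) ok → well-formed
/sguj.jaw/ — violates constraint (c): adjacent identical consonants /jj/ → ill-formed
/kaj.tge/ — σ1 onset /k/, coda /j/ ok; σ2 onset /tg/ (2C), coda /∅/ ok → well-formed
Well-formed: /paw/, /vu.gzujw/, /kaj.tge/ → 3.

3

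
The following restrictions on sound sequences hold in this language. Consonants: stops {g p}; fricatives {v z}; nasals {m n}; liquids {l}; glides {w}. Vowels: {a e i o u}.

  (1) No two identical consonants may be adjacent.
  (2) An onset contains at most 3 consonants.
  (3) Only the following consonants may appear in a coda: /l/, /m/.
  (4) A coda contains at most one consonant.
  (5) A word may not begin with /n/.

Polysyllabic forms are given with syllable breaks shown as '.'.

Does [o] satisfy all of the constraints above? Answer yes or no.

yes

[o] — σ1 onset /∅/, coda /∅/ ok → phonotactically legal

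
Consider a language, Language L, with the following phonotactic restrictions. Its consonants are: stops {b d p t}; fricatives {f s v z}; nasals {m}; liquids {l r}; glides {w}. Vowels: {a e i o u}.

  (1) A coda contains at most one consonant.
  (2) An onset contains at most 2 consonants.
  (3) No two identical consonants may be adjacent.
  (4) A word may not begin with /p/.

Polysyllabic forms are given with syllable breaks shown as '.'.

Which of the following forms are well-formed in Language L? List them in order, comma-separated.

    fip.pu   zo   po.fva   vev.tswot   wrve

zo

fip.pu — violates constraint 3: adjacent identical consonants /pp/ → ill-formed
zo — σ1 onset /z/, coda /∅/ ok → well-formed
po.fva — violates constraint 4: word begins with /p/ → ill-formed
vev.tswot — violates constraint 2: syllable 2 onset /tsw/ has 3 consonants (> 2) → ill-formed
wrve — violates constraint 2: syllable 1 onset /wrv/ has 3 consonants (> 2) → ill-formed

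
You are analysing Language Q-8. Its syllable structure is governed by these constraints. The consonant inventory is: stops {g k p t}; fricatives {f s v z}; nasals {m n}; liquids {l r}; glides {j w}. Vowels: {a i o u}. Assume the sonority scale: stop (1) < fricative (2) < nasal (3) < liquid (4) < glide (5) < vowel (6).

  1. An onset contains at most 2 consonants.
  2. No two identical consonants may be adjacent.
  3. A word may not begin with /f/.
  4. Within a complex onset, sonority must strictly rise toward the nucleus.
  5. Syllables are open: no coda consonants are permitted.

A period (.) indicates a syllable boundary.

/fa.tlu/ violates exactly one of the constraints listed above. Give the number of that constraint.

3

/fa.tlu/: word begins with /f/.
This is a violation of constraint 3: "A word may not begin with /f/."
The remaining constraints (1, 2, 4, 5) are satisfied.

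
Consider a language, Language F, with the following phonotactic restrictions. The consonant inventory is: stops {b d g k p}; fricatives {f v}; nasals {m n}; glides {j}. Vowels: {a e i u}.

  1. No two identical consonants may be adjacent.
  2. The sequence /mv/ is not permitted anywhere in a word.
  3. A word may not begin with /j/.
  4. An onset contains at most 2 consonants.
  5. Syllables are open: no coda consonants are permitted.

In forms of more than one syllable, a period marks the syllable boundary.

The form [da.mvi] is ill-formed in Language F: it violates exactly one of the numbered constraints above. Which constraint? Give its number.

[da.mvi]: contains banned sequence /mv/.
This is a violation of constraint 2: "The sequence /mv/ is not permitted anywhere in a word."
The remaining constraints (1, 3, 4, 5) are satisfied.

2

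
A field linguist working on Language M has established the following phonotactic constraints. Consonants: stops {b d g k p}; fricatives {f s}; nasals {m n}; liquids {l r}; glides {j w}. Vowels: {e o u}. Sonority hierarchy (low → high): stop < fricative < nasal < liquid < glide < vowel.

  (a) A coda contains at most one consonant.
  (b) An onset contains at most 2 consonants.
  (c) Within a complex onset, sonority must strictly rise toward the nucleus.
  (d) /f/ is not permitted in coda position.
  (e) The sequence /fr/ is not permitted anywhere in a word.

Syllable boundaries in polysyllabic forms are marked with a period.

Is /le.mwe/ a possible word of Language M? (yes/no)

/le.mwe/ — σ1 onset /l/, coda /∅/ ok; σ2 onset /mw/ (3→5 rises), coda /∅/ ok → permitted

yes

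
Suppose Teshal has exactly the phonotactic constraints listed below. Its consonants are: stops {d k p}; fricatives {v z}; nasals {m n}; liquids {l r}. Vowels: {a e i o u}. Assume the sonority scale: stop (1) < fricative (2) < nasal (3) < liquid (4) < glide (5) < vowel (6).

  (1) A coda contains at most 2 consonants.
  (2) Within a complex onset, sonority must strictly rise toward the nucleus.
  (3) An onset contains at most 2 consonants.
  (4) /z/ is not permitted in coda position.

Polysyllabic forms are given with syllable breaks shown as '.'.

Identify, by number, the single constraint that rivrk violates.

rivrk: syllable 1 coda /vrk/ has 3 consonants (> 2).
This is a violation of constraint 1: "A coda contains at most 2 consonants."
The remaining constraints (2, 3, 4) are satisfied.

1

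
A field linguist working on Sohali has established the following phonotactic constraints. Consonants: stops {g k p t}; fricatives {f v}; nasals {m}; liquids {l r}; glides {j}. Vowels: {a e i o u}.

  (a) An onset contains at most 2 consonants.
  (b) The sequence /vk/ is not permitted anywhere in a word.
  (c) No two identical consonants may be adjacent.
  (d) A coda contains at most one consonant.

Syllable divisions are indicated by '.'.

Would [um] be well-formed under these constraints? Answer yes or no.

[um] — σ1 onset /∅/, coda /m/ ok → well-formed

yes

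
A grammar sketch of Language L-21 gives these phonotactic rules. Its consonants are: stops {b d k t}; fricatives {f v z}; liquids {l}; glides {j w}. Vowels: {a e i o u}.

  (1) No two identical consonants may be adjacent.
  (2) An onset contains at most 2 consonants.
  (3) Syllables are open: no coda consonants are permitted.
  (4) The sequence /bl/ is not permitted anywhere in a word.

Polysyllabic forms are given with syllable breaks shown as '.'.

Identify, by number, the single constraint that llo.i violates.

1

llo.i: adjacent identical consonants /ll/.
This is a violation of constraint 1: "No two identical consonants may be adjacent."
The remaining constraints (2, 3, 4) are satisfied.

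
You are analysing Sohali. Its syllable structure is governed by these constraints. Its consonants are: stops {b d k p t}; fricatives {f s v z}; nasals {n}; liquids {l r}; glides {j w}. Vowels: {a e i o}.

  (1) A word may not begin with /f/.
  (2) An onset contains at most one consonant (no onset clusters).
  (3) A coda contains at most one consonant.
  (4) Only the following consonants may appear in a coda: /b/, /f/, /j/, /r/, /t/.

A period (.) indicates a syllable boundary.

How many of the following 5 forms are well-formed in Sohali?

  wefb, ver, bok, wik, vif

wefb — violates constraint 3: syllable 1 coda /fb/ has 2 consonants (> 1) → ill-formed
ver — σ1 onset /v/, coda /r/ ok → well-formed
bok — violates constraint 4: syllable 1 coda contains /k/, which is not a licensed coda consonant → ill-formed
wik — violates constraint 4: syllable 1 coda contains /k/, which is not a licensed coda consonant → ill-formed
vif — σ1 onset /v/, coda /f/ ok → well-formed
Well-formed: ver, vif → 2.

2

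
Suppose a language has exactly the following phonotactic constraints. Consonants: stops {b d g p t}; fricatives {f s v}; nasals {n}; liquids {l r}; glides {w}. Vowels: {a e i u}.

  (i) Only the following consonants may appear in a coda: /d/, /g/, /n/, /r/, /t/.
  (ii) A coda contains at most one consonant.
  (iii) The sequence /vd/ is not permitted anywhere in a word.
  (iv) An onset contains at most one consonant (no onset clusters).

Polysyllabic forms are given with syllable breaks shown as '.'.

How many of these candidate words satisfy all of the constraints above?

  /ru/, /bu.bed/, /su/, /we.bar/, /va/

5

/ru/ — σ1 onset /r/, coda /∅/ ok → permitted
/bu.bed/ — σ1 onset /b/, coda /∅/ ok; σ2 onset /b/, coda /d/ ok → permitted
/su/ — σ1 onset /s/, coda /∅/ ok → permitted
/we.bar/ — σ1 onset /w/, coda /∅/ ok; σ2 onset /b/, coda /r/ ok → permitted
/va/ — σ1 onset /v/, coda /∅/ ok → permitted
Permitted: /ru/, /bu.bed/, /su/, /we.bar/, /va/ → 5.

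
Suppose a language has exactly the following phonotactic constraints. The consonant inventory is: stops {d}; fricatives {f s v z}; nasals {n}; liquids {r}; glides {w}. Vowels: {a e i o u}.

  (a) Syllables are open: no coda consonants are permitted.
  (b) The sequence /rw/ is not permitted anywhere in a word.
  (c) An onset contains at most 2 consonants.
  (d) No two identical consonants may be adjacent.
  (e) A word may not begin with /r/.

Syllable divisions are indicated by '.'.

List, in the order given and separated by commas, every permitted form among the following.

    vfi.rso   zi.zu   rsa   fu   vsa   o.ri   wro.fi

vfi.rso, zi.zu, fu, vsa, o.ri, wro.fi

vfi.rso — σ1 onset /vf/ (2C), coda /∅/ ok; σ2 onset /rs/ (2C), coda /∅/ ok → permitted
zi.zu — σ1 onset /z/, coda /∅/ ok; σ2 onset /z/, coda /∅/ ok → permitted
rsa — violates constraint (e): word begins with /r/ → not permitted
fu — σ1 onset /f/, coda /∅/ ok → permitted
vsa — σ1 onset /vs/ (2C), coda /∅/ ok → permitted
o.ri — σ1 onset /∅/, coda /∅/ ok; σ2 onset /r/, coda /∅/ ok → permitted
wro.fi — σ1 onset /wr/ (2C), coda /∅/ ok; σ2 onset /f/, coda /∅/ ok → permitted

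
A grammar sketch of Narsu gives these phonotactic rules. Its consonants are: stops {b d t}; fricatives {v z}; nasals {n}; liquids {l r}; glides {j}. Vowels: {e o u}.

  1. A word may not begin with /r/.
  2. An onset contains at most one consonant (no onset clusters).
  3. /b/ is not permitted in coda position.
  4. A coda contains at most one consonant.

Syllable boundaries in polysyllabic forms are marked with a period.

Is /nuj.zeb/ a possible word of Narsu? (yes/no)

no

/nuj.zeb/ — violates constraint 3: syllable 2 coda contains /b/ → illicit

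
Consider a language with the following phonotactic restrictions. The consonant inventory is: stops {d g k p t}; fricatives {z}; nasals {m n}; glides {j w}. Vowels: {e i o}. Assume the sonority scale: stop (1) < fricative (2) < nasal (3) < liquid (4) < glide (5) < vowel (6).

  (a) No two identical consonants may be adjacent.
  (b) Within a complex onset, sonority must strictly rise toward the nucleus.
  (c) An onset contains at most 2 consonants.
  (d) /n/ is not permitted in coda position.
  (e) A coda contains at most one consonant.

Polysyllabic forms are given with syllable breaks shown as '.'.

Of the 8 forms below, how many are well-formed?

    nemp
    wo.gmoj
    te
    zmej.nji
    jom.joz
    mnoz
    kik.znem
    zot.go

6

nemp — violates constraint (e): syllable 1 coda /mp/ has 2 consonants (> 1) → ill-formed
wo.gmoj — σ1 onset /w/, coda /∅/ ok; σ2 onset /gm/ (1→3 rises), coda /j/ ok → well-formed
te — σ1 onset /t/, coda /∅/ ok → well-formed
zmej.nji — σ1 onset /zm/ (2→3 rises), coda /j/ ok; σ2 onset /nj/ (3→5 rises), coda /∅/ ok → well-formed
jom.joz — σ1 onset /j/, coda /m/ ok; σ2 onset /j/, coda /z/ ok → well-formed
mnoz — violates constraint (b): syllable 1 onset /mn/: /m/ (nasal, 3) → /n/ (nasal, 3) does not rise → ill-formed
kik.znem — σ1 onset /k/, coda /k/ ok; σ2 onset /zn/ (2→3 rises), coda /m/ ok → well-formed
zot.go — σ1 onset /z/, coda /t/ ok; σ2 onset /g/, coda /∅/ ok → well-formed
Well-formed: wo.gmoj, te, zmej.nji, jom.joz, kik.znem, zot.go → 6.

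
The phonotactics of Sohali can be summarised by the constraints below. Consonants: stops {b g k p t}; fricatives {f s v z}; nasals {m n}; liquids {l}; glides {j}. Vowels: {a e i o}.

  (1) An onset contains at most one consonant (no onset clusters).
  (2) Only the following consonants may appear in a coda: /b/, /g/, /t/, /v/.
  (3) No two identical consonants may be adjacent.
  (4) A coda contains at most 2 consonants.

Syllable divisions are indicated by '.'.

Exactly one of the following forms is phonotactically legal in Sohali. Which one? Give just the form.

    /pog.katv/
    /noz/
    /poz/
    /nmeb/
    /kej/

/pog.katv/

/pog.katv/ — σ1 onset /p/, coda /g/ ok; σ2 onset /k/, coda /tv/ (2C) ok → phonotactically legal
/noz/ — violates constraint 2: syllable 1 coda contains /z/, which is not a licensed coda consonant → phonotactically illegal
/poz/ — violates constraint 2: syllable 1 coda contains /z/, which is not a licensed coda consonant → phonotactically illegal
/nmeb/ — violates constraint 1: syllable 1 onset /nm/ has 2 consonants (> 1) → phonotactically illegal
/kej/ — violates constraint 2: syllable 1 coda contains /j/, which is not a licensed coda consonant → phonotactically illegal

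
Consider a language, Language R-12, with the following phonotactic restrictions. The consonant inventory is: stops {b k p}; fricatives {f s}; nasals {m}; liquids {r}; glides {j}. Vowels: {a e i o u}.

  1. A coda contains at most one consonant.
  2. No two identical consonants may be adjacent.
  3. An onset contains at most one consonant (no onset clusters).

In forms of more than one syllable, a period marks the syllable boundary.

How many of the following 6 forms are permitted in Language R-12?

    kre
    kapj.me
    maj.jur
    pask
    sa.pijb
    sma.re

0

kre — violates constraint 3: syllable 1 onset /kr/ has 2 consonants (> 1) → not permitted
kapj.me — violates constraint 1: syllable 1 coda /pj/ has 2 consonants (> 1) → not permitted
maj.jur — violates constraint 2: adjacent identical consonants /jj/ → not permitted
pask — violates constraint 1: syllable 1 coda /sk/ has 2 consonants (> 1) → not permitted
sa.pijb — violates constraint 1: syllable 2 coda /jb/ has 2 consonants (> 1) → not permitted
sma.re — violates constraint 3: syllable 1 onset /sm/ has 2 consonants (> 1) → not permitted
No form is permitted → 0.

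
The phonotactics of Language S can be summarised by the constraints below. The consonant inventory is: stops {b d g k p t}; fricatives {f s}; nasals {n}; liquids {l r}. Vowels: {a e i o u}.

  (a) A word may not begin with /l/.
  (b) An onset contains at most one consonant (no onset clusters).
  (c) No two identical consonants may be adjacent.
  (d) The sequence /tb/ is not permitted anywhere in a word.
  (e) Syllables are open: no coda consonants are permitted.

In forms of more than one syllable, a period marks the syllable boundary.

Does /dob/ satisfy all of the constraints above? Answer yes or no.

/dob/ — violates constraint (e): syllable 1 coda /b/ has 1 consonant (> 0) → illicit

no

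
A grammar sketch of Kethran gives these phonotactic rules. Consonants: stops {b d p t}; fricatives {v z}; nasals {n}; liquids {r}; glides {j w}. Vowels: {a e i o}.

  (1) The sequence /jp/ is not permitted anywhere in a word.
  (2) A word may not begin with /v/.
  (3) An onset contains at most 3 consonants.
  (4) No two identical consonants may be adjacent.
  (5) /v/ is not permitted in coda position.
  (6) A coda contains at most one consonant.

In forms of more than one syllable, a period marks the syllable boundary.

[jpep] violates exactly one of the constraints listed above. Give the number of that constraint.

1

[jpep]: contains banned sequence /jp/.
This is a violation of constraint 1: "The sequence /jp/ is not permitted anywhere in a word."
The remaining constraints (2, 3, 4, 5, 6) are satisfied.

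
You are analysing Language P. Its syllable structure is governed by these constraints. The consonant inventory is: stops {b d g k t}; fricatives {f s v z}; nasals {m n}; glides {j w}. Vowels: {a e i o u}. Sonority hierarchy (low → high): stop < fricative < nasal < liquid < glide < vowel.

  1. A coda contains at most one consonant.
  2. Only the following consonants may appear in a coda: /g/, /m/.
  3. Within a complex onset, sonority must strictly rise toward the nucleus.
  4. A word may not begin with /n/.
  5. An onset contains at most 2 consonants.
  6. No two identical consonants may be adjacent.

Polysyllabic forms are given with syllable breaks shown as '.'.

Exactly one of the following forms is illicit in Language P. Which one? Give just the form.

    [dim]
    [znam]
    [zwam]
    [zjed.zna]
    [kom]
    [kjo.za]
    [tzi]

[zjed.zna]

[dim] — σ1 onset /d/, coda /m/ ok → licit
[znam] — σ1 onset /zn/ (2→3 rises), coda /m/ ok → licit
[zwam] — σ1 onset /zw/ (2→5 rises), coda /m/ ok → licit
[zjed.zna] — violates constraint 2: syllable 1 coda contains /d/, which is not a licensed coda consonant → illicit
[kom] — σ1 onset /k/, coda /m/ ok → licit
[kjo.za] — σ1 onset /kj/ (1→5 rises), coda /∅/ ok; σ2 onset /z/, coda /∅/ ok → licit
[tzi] — σ1 onset /tz/ (1→2 rises), coda /∅/ ok → licit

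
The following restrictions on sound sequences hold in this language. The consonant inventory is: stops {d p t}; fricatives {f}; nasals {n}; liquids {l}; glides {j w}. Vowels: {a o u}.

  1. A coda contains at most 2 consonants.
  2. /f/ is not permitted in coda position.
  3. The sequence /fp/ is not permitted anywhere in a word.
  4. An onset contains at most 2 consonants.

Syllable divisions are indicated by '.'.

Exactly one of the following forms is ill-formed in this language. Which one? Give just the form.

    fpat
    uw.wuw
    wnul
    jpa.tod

fpat — violates constraint 3: contains banned sequence /fp/ → ill-formed
uw.wuw — σ1 onset /∅/, coda /w/ ok; σ2 onset /w/, coda /w/ ok → well-formed
wnul — σ1 onset /wn/ (2C), coda /l/ ok → well-formed
jpa.tod — σ1 onset /jp/ (2C), coda /∅/ ok; σ2 onset /t/, coda /d/ ok → well-formed

fpat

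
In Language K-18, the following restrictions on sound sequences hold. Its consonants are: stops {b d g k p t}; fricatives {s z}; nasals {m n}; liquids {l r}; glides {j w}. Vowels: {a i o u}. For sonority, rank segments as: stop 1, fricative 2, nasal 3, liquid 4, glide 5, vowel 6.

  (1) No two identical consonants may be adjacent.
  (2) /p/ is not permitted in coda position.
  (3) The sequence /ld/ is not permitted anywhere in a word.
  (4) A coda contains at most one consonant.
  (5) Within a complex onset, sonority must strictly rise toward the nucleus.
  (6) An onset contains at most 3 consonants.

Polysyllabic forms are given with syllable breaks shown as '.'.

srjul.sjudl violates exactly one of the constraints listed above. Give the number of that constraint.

srjul.sjudl: syllable 2 coda /dl/ has 2 consonants (> 1).
This is a violation of constraint 4: "A coda contains at most one consonant."
The remaining constraints (1, 2, 3, 5, 6) are satisfied.

4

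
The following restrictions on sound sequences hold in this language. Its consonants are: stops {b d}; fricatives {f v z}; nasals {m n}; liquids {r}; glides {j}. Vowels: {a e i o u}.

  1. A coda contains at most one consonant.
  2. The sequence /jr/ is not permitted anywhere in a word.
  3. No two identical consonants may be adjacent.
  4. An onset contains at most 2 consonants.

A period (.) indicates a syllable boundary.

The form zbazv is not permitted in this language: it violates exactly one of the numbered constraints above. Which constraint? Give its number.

1

zbazv: syllable 1 coda /zv/ has 2 consonants (> 1).
This is a violation of constraint 1: "A coda contains at most one consonant."
The remaining constraints (2, 3, 4) are satisfied.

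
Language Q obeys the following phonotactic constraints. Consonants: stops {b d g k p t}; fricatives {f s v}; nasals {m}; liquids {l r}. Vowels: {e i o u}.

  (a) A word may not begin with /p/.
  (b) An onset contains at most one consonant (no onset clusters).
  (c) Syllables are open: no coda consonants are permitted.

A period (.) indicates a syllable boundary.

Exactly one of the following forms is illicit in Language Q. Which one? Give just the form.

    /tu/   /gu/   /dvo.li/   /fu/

/dvo.li/

/tu/ — σ1 onset /t/, coda /∅/ ok → licit
/gu/ — σ1 onset /g/, coda /∅/ ok → licit
/dvo.li/ — violates constraint (b): syllable 1 onset /dv/ has 2 consonants (> 1) → illicit
/fu/ — σ1 onset /f/, coda /∅/ ok → licit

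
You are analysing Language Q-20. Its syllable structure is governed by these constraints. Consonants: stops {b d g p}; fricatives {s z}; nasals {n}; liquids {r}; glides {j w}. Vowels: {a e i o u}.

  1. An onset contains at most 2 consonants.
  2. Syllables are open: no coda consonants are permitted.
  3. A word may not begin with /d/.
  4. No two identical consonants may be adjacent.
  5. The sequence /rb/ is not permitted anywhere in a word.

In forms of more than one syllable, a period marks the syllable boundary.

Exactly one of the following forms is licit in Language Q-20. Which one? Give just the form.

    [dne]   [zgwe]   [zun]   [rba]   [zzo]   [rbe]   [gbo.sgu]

[gbo.sgu]

[dne] — violates constraint 3: word begins with /d/ → illicit
[zgwe] — violates constraint 1: syllable 1 onset /zgw/ has 3 consonants (> 2) → illicit
[zun] — violates constraint 2: syllable 1 coda /n/ has 1 consonant (> 0) → illicit
[rba] — violates constraint 5: contains banned sequence /rb/ → illicit
[zzo] — violates constraint 4: adjacent identical consonants /zz/ → illicit
[rbe] — violates constraint 5: contains banned sequence /rb/ → illicit
[gbo.sgu] — σ1 onset /gb/ (2C), coda /∅/ ok; σ2 onset /sg/ (2C), coda /∅/ ok → licit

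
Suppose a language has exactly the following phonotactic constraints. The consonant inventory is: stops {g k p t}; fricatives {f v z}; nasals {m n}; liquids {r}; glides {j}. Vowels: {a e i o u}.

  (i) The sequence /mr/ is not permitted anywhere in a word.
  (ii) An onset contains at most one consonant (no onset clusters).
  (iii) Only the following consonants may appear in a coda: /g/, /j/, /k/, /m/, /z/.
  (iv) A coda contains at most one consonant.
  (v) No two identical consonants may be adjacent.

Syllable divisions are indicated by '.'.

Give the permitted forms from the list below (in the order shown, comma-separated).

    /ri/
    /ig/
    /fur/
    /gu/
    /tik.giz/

/ri/ — σ1 onset /r/, coda /∅/ ok → permitted
/ig/ — σ1 onset /∅/, coda /g/ ok → permitted
/fur/ — violates constraint (iii): syllable 1 coda contains /r/, which is not a licensed coda consonant → not permitted
/gu/ — σ1 onset /g/, coda /∅/ ok → permitted
/tik.giz/ — σ1 onset /t/, coda /k/ ok; σ2 onset /g/, coda /z/ ok → permitted

/ri/, /ig/, /gu/, /tik.giz/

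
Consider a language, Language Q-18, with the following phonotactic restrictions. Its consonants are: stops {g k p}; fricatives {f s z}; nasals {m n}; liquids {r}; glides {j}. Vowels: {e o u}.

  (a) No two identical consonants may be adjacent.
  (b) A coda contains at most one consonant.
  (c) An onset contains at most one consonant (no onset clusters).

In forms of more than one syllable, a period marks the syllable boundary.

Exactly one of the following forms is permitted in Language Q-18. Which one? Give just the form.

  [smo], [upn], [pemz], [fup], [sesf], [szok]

[fup]

[smo] — violates constraint (c): syllable 1 onset /sm/ has 2 consonants (> 1) → not permitted
[upn] — violates constraint (b): syllable 1 coda /pn/ has 2 consonants (> 1) → not permitted
[pemz] — violates constraint (b): syllable 1 coda /mz/ has 2 consonants (> 1) → not permitted
[fup] — σ1 onset /f/, coda /p/ ok → permitted
[sesf] — violates constraint (b): syllable 1 coda /sf/ has 2 consonants (> 1) → not permitted
[szok] — violates constraint (c): syllable 1 onset /sz/ has 2 consonants (> 1) → not permitted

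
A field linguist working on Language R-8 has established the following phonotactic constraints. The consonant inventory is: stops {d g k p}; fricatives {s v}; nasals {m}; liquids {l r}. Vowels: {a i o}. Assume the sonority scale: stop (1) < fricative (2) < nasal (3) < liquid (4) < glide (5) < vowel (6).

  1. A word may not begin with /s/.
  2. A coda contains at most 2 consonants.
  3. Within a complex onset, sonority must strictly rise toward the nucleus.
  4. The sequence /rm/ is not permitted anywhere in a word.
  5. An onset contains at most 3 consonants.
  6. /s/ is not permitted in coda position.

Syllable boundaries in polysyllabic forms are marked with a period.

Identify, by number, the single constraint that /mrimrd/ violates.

/mrimrd/: syllable 1 coda /mrd/ has 3 consonants (> 2).
This is a violation of constraint 2: "A coda contains at most 2 consonants."
The remaining constraints (1, 3, 4, 5, 6) are satisfied.

2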